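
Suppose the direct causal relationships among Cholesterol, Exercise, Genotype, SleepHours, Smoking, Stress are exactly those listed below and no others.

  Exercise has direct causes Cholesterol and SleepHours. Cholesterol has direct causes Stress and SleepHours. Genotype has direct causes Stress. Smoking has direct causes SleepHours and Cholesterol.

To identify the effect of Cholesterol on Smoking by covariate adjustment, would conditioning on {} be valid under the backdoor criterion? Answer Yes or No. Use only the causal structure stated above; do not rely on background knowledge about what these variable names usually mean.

Backdoor paths from Cholesterol to Smoking (paths whose first edge points into Cholesterol):
  P1: Cholesterol <- SleepHours -> Smoking
Condition 1 (no descendant of Cholesterol in the set): holds — descendants of Cholesterol are {Exercise, Smoking}; none are in {}.
Condition 2 (every backdoor path blocked by {}):
  P1: open — no interior node is in the conditioning set.
{} does not satisfy the backdoor criterion.

No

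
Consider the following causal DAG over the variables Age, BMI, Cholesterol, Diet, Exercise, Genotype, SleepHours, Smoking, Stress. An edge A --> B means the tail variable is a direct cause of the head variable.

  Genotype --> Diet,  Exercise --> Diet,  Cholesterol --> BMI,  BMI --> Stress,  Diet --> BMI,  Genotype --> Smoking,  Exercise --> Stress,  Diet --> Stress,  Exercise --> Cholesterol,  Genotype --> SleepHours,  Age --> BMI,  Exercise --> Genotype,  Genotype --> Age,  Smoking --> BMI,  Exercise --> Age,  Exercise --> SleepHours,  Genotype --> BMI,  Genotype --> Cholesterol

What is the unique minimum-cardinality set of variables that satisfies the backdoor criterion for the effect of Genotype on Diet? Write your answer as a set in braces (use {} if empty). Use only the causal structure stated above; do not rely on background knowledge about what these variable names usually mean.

Variables eligible for adjustment (non-descendants of Genotype, excluding Genotype and Diet): {Exercise}.
Backdoor paths from Genotype to Diet:
  P1: Genotype <- Exercise -> Cholesterol -> BMI <- Diet
  P2: Genotype <- Exercise -> Cholesterol -> BMI -> Stress <- Diet
  P3: Genotype <- Exercise -> Diet
  P4: Genotype <- Exercise -> Age -> BMI <- Diet
  P5: Genotype <- Exercise -> Age -> BMI -> Stress <- Diet
  P6: Genotype <- Exercise -> Stress <- Diet
  P7: Genotype <- Exercise -> Stress <- BMI <- Diet
The empty set is not sufficient: P3 (Genotype <- Exercise -> Diet) has no collider blocking it and no conditioned non-collider, so it is open.
Try {Exercise}:
  P1: blocked at fork node Exercise ∈ conditioning set.
  P2: blocked at fork node Exercise ∈ conditioning set.
  P3: blocked at fork node Exercise ∈ conditioning set.
  P4: blocked at fork node Exercise ∈ conditioning set.
  P5: blocked at fork node Exercise ∈ conditioning set.
  P6: blocked at fork node Exercise ∈ conditioning set.
  P7: blocked at fork node Exercise ∈ conditioning set.
{Exercise} contains no descendant of Genotype and blocks every backdoor path.
{Exercise} is the unique smallest valid adjustment set.

{Exercise}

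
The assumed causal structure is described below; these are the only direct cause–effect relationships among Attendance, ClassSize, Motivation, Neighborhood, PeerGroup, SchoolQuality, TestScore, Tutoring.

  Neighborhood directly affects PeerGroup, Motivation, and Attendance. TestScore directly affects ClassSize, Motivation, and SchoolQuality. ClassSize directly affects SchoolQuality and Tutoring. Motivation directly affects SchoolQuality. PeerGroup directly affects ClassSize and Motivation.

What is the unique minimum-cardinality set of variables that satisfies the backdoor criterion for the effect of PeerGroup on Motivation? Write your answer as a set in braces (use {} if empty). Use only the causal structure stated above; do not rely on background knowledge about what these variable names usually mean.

{Neighborhood}

Variables eligible for adjustment (non-descendants of PeerGroup, excluding PeerGroup and Motivation): {Attendance, Neighborhood, TestScore}.
Backdoor paths from PeerGroup to Motivation:
  P1: PeerGroup <- Neighborhood -> Motivation
The empty set is not sufficient: P1 (PeerGroup <- Neighborhood -> Motivation) has no collider blocking it and no conditioned non-collider, so it is open.
Try {Neighborhood}:
  P1: blocked at fork node Neighborhood ∈ conditioning set.
{Neighborhood} contains no descendant of PeerGroup and blocks every backdoor path.
No other singleton works — e.g. {TestScore} leaves P1 open — so {Neighborhood} is the unique smallest valid adjustment set.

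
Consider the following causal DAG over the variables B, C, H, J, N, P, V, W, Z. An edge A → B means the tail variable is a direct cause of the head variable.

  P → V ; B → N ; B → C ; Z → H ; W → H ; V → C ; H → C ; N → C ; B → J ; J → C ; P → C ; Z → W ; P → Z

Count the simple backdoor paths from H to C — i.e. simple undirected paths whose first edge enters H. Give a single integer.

A backdoor path from H to C is any simple undirected path whose first edge points into H (i.e. leaves H via a parent).
Parents of H: {W, Z}.
Enumerating:
  P1: H <- Z <- P -> V -> C
  P2: H <- Z <- P -> C
  P3: H <- W <- Z <- P -> V -> C
  P4: H <- W <- Z <- P -> C
That exhausts the simple backdoor paths. Count: 4.

4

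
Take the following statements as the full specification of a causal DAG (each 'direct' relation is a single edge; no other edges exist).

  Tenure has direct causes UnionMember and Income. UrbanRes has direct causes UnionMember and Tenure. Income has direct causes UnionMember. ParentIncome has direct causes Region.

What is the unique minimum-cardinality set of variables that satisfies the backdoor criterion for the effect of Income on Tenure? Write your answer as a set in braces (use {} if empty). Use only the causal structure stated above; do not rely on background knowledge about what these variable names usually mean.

Variables eligible for adjustment (non-descendants of Income, excluding Income and Tenure): {ParentIncome, Region, UnionMember}.
Backdoor paths from Income to Tenure:
  P1: Income <- UnionMember -> Tenure
  P2: Income <- UnionMember -> UrbanRes <- Tenure
The empty set is not sufficient: P1 (Income <- UnionMember -> Tenure) has no collider blocking it and no conditioned non-collider, so it is open.
Try {UnionMember}:
  P1: blocked at fork node UnionMember ∈ conditioning set.
  P2: blocked at fork node UnionMember ∈ conditioning set.
{UnionMember} contains no descendant of Income and blocks every backdoor path.
No other singleton works — e.g. {Region} leaves P1 open — so {UnionMember} is the unique smallest valid adjustment set.

{UnionMember}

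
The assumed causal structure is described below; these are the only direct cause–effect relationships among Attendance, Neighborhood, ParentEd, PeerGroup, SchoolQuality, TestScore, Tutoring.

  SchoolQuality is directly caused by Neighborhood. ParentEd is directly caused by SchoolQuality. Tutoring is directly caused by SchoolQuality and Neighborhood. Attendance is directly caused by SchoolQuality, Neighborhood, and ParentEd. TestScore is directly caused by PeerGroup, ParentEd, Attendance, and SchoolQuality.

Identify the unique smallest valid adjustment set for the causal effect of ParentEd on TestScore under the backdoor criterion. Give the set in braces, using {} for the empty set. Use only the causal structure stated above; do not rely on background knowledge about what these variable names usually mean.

{SchoolQuality}

Variables eligible for adjustment (non-descendants of ParentEd, excluding ParentEd and TestScore): {Neighborhood, PeerGroup, SchoolQuality, Tutoring}.
Backdoor paths from ParentEd to TestScore:
  P1: ParentEd <- SchoolQuality <- Neighborhood -> Attendance -> TestScore
  P2: ParentEd <- SchoolQuality -> Attendance -> TestScore
  P3: ParentEd <- SchoolQuality -> Tutoring <- Neighborhood -> Attendance -> TestScore
  P4: ParentEd <- SchoolQuality -> TestScore
The empty set is not sufficient: P1 (ParentEd <- SchoolQuality <- Neighborhood -> Attendance -> TestScore) has no collider blocking it and no conditioned non-collider, so it is open.
Try {SchoolQuality}:
  P1: blocked at chain node SchoolQuality ∈ conditioning set.
  P2: blocked at fork node SchoolQuality ∈ conditioning set.
  P3: blocked at fork node SchoolQuality ∈ conditioning set.
  P4: blocked at fork node SchoolQuality ∈ conditioning set.
{SchoolQuality} contains no descendant of ParentEd and blocks every backdoor path.
No other singleton works — e.g. {Neighborhood} leaves P2 open — so {SchoolQuality} is the unique smallest valid adjustment set.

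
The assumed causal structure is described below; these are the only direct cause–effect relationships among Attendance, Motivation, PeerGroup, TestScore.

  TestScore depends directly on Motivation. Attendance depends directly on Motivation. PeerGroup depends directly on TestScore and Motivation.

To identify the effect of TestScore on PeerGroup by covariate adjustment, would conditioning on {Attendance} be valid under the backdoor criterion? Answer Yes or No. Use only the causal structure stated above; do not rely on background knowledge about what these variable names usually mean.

No

Backdoor paths from TestScore to PeerGroup (paths whose first edge points into TestScore):
  P1: TestScore <- Motivation -> PeerGroup
Condition 1 (no descendant of TestScore in the set): holds — descendants of TestScore are {PeerGroup}; none are in {Attendance}.
Condition 2 (every backdoor path blocked by {Attendance}):
  P1: open — no interior node is in the conditioning set.
{Attendance} does not satisfy the backdoor criterion.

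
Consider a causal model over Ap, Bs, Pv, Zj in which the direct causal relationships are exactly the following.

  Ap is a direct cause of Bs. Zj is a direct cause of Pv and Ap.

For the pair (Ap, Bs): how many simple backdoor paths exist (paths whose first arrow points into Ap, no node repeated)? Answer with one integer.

A backdoor path from Ap to Bs is any simple undirected path whose first edge points into Ap (i.e. leaves Ap via a parent).
Parents of Ap: {Zj}.
No simple path from any parent of Ap reaches Bs without revisiting Ap, so there are no backdoor paths.

0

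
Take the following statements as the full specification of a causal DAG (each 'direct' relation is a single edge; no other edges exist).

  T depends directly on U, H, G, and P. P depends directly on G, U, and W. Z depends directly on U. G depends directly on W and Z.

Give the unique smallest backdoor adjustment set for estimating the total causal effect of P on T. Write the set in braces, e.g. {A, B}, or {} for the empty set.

{G, U}

Variables eligible for adjustment (non-descendants of P, excluding P and T): {G, H, U, W, Z}.
Backdoor paths from P to T:
  P1: P <- U -> Z -> G -> T
  P2: P <- U -> T
  P3: P <- W -> G <- Z <- U -> T
  P4: P <- W -> G -> T
  P5: P <- G <- Z <- U -> T
  P6: P <- G -> T
The empty set is not sufficient: P1 (P <- U -> Z -> G -> T) has no collider blocking it and no conditioned non-collider, so it is open.
Try {G, U}:
  P1: blocked at fork node U ∈ conditioning set.
  P2: blocked at fork node U ∈ conditioning set.
  P3: blocked at fork node U ∈ conditioning set.
  P4: blocked at chain node G ∈ conditioning set.
  P5: blocked at chain node G ∈ conditioning set.
  P6: blocked at fork node G ∈ conditioning set.
{G, U} contains no descendant of P and blocks every backdoor path.
Every element of {G, U} is needed (dropping G leaves P4 open; dropping U leaves P2 open), so no proper subset is valid.
Among all size-2 subsets of the eligible variables, only {G, U} blocks every backdoor path, so it is the unique smallest valid adjustment set.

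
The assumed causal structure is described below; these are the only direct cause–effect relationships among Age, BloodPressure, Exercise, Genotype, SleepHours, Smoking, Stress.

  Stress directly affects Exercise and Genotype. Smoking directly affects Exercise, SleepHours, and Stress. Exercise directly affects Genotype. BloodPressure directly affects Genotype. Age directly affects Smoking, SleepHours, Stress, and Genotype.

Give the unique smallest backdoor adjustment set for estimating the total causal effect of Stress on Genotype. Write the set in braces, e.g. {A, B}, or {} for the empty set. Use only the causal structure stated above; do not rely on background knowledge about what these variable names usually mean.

Variables eligible for adjustment (non-descendants of Stress, excluding Stress and Genotype): {Age, BloodPressure, SleepHours, Smoking}.
Backdoor paths from Stress to Genotype:
  P1: Stress <- Age -> Smoking -> Exercise -> Genotype
  P2: Stress <- Age -> SleepHours <- Smoking -> Exercise -> Genotype
  P3: Stress <- Age -> Genotype
  P4: Stress <- Smoking <- Age -> Genotype
  P5: Stress <- Smoking -> SleepHours <- Age -> Genotype
  P6: Stress <- Smoking -> Exercise -> Genotype
The empty set is not sufficient: P1 (Stress <- Age -> Smoking -> Exercise -> Genotype) has no collider blocking it and no conditioned non-collider, so it is open.
Try {Age, Smoking}:
  P1: blocked at fork node Age ∈ conditioning set.
  P2: blocked at fork node Age ∈ conditioning set.
  P3: blocked at fork node Age ∈ conditioning set.
  P4: blocked at chain node Smoking ∈ conditioning set.
  P5: blocked at fork node Smoking ∈ conditioning set.
  P6: blocked at fork node Smoking ∈ conditioning set.
{Age, Smoking} contains no descendant of Stress and blocks every backdoor path.
Every element of {Age, Smoking} is needed (dropping Age leaves P3 open; dropping Smoking leaves P6 open), so no proper subset is valid.
Among all size-2 subsets of the eligible variables, only {Age, Smoking} blocks every backdoor path, so it is the unique smallest valid adjustment set.

{Age, Smoking}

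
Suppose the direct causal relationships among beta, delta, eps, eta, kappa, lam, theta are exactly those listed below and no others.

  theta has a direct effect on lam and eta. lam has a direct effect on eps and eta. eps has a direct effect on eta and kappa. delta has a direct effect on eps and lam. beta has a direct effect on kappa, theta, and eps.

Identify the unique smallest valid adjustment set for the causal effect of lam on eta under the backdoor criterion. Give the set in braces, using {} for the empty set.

Variables eligible for adjustment (non-descendants of lam, excluding lam and eta): {beta, delta, theta}.
Backdoor paths from lam to eta:
  P1: lam <- theta <- beta -> eps -> eta
  P2: lam <- theta <- beta -> kappa <- eps -> eta
  P3: lam <- theta -> eta
  P4: lam <- delta -> eps <- beta -> theta -> eta
  P5: lam <- delta -> eps -> eta
  P6: lam <- delta -> eps -> kappa <- beta -> theta -> eta
The empty set is not sufficient: P1 (lam <- theta <- beta -> eps -> eta) has no collider blocking it and no conditioned non-collider, so it is open.
Try {delta, theta}:
  P1: blocked at chain node theta ∈ conditioning set.
  P2: blocked at chain node theta ∈ conditioning set.
  P3: blocked at fork node theta ∈ conditioning set.
  P4: blocked at fork node delta ∈ conditioning set.
  P5: blocked at fork node delta ∈ conditioning set.
  P6: blocked at fork node delta ∈ conditioning set.
{delta, theta} contains no descendant of lam and blocks every backdoor path.
Every element of {delta, theta} is needed (dropping delta leaves P5 open; dropping theta leaves P1 open), so no proper subset is valid.
Among all size-2 subsets of the eligible variables, only {delta, theta} blocks every backdoor path, so it is the unique smallest valid adjustment set.

{delta, theta}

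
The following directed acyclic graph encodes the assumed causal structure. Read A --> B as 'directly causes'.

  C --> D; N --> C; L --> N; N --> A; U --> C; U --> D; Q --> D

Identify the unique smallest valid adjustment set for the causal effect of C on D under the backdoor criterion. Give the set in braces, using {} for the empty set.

{U}

Variables eligible for adjustment (non-descendants of C, excluding C and D): {A, L, N, Q, U}.
Backdoor paths from C to D:
  P1: C <- U -> D
The empty set is not sufficient: P1 (C <- U -> D) has no collider blocking it and no conditioned non-collider, so it is open.
Try {U}:
  P1: blocked at fork node U ∈ conditioning set.
{U} contains no descendant of C and blocks every backdoor path.
No other singleton works — e.g. {L} leaves P1 open — so {U} is the unique smallest valid adjustment set.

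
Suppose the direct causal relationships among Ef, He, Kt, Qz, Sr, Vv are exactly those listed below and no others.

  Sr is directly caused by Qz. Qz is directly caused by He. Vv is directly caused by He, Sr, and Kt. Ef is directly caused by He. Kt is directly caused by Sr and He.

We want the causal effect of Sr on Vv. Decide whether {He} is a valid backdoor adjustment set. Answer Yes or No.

Yes

Backdoor paths from Sr to Vv (paths whose first edge points into Sr):
  P1: Sr <- Qz <- He -> Kt -> Vv
  P2: Sr <- Qz <- He -> Vv
Condition 1 (no descendant of Sr in the set): holds — descendants of Sr are {Kt, Vv}; none are in {He}.
Condition 2 (every backdoor path blocked by {He}):
  P1: blocked at fork node He ∈ conditioning set.
  P2: blocked at fork node He ∈ conditioning set.
{He} satisfies the backdoor criterion.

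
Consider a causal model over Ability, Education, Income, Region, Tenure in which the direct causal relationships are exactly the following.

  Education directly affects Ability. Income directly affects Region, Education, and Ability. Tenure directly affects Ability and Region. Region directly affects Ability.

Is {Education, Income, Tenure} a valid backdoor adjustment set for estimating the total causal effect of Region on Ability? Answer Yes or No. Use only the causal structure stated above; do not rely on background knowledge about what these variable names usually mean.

Yes

Backdoor paths from Region to Ability (paths whose first edge points into Region):
  P1: Region <- Income -> Education -> Ability
  P2: Region <- Income -> Ability
  P3: Region <- Tenure -> Ability
Condition 1 (no descendant of Region in the set): holds — descendants of Region are {Ability}; none are in {Education, Income, Tenure}.
Condition 2 (every backdoor path blocked by {Education, Income, Tenure}):
  P1: blocked at fork node Income ∈ conditioning set.
  P2: blocked at fork node Income ∈ conditioning set.
  P3: blocked at fork node Tenure ∈ conditioning set.
{Education, Income, Tenure} satisfies the backdoor criterion.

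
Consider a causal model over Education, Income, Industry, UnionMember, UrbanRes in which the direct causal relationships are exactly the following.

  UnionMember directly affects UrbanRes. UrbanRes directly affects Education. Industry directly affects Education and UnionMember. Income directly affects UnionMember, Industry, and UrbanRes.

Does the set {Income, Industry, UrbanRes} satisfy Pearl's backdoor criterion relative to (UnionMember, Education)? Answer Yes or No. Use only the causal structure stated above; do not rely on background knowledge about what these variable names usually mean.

Backdoor paths from UnionMember to Education (paths whose first edge points into UnionMember):
  P1: UnionMember <- Income -> Industry -> Education
  P2: UnionMember <- Income -> UrbanRes -> Education
  P3: UnionMember <- Industry <- Income -> UrbanRes -> Education
  P4: UnionMember <- Industry -> Education
Condition 1 (no descendant of UnionMember in the set): FAILS — UrbanRes is a descendant of UnionMember.
Condition 2 (every backdoor path blocked by {Income, Industry, UrbanRes}):
  P1: blocked at fork node Income ∈ conditioning set.
  P2: blocked at fork node Income ∈ conditioning set.
  P3: blocked at chain node Industry ∈ conditioning set.
  P4: blocked at fork node Industry ∈ conditioning set.
{Income, Industry, UrbanRes} does not satisfy the backdoor criterion.

No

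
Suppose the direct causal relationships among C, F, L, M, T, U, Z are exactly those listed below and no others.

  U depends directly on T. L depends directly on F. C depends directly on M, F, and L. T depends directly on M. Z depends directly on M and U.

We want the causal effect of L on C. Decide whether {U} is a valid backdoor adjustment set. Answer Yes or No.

No

Backdoor paths from L to C (paths whose first edge points into L):
  P1: L <- F -> C
Condition 1 (no descendant of L in the set): holds — descendants of L are {C}; none are in {U}.
Condition 2 (every backdoor path blocked by {U}):
  P1: open — no interior node is in the conditioning set.
{U} does not satisfy the backdoor criterion.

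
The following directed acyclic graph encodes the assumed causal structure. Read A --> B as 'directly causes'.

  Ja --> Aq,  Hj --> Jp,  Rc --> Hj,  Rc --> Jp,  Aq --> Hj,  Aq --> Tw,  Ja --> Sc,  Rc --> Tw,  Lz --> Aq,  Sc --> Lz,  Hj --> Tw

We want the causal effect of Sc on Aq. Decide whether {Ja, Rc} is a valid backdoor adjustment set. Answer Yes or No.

Backdoor paths from Sc to Aq (paths whose first edge points into Sc):
  P1: Sc <- Ja -> Aq
Condition 1 (no descendant of Sc in the set): holds — descendants of Sc are {Aq, Hj, Jp, Lz, Tw}; none are in {Ja, Rc}.
Condition 2 (every backdoor path blocked by {Ja, Rc}):
  P1: blocked at fork node Ja ∈ conditioning set.
{Ja, Rc} satisfies the backdoor criterion.

Yes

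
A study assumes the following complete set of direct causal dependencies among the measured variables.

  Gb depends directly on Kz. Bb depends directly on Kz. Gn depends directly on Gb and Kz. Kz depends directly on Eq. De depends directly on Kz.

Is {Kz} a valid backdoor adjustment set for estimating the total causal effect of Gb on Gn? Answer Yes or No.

Yes

Backdoor paths from Gb to Gn (paths whose first edge points into Gb):
  P1: Gb <- Kz -> Gn
Condition 1 (no descendant of Gb in the set): holds — descendants of Gb are {Gn}; none are in {Kz}.
Condition 2 (every backdoor path blocked by {Kz}):
  P1: blocked at fork node Kz ∈ conditioning set.
{Kz} satisfies the backdoor criterion.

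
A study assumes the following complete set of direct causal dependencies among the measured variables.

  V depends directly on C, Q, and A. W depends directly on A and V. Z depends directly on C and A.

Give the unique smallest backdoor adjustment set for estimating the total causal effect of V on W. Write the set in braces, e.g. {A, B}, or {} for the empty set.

{A}

Variables eligible for adjustment (non-descendants of V, excluding V and W): {A, C, Q, Z}.
Backdoor paths from V to W:
  P1: V <- A -> W
  P2: V <- C -> Z <- A -> W
The empty set is not sufficient: P1 (V <- A -> W) has no collider blocking it and no conditioned non-collider, so it is open.
Try {A}:
  P1: blocked at fork node A ∈ conditioning set.
  P2: blocked at collider Z (neither it nor any descendant is in the conditioning set).
{A} contains no descendant of V and blocks every backdoor path.
No other singleton works — e.g. {Q} leaves P1 open — so {A} is the unique smallest valid adjustment set.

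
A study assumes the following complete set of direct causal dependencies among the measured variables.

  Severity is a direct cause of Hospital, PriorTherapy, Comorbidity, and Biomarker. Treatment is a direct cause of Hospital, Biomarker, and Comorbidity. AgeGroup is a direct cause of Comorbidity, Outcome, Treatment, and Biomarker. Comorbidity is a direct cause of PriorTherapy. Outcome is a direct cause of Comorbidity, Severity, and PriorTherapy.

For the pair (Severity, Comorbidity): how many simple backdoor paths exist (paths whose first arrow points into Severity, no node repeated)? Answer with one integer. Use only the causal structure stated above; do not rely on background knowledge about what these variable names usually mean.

5

A backdoor path from Severity to Comorbidity is any simple undirected path whose first edge points into Severity (i.e. leaves Severity via a parent).
Parents of Severity: {Outcome}.
Enumerating:
  P1: Severity <- Outcome <- AgeGroup -> Treatment -> Comorbidity
  P2: Severity <- Outcome <- AgeGroup -> Biomarker <- Treatment -> Comorbidity
  P3: Severity <- Outcome <- AgeGroup -> Comorbidity
  P4: Severity <- Outcome -> Comorbidity
  P5: Severity <- Outcome -> PriorTherapy <- Comorbidity
That exhausts the simple backdoor paths. Count: 5.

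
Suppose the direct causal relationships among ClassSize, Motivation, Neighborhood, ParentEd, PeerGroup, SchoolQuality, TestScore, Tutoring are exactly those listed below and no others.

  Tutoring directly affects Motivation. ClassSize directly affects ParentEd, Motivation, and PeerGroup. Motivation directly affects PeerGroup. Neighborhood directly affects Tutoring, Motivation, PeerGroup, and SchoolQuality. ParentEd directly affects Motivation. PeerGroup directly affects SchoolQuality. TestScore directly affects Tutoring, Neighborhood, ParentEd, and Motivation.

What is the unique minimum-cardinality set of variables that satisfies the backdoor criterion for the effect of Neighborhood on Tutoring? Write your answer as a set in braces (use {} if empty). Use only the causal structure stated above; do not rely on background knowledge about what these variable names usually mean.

{TestScore}

Variables eligible for adjustment (non-descendants of Neighborhood, excluding Neighborhood and Tutoring): {ClassSize, ParentEd, TestScore}.
Backdoor paths from Neighborhood to Tutoring:
  P1: Neighborhood <- TestScore -> ParentEd <- ClassSize -> Motivation <- Tutoring
  P2: Neighborhood <- TestScore -> ParentEd <- ClassSize -> PeerGroup <- Motivation <- Tutoring
  P3: Neighborhood <- TestScore -> ParentEd -> Motivation <- Tutoring
  P4: Neighborhood <- TestScore -> Tutoring
  P5: Neighborhood <- TestScore -> Motivation <- Tutoring
The empty set is not sufficient: P4 (Neighborhood <- TestScore -> Tutoring) has no collider blocking it and no conditioned non-collider, so it is open.
Try {TestScore}:
  P1: blocked at fork node TestScore ∈ conditioning set.
  P2: blocked at fork node TestScore ∈ conditioning set.
  P3: blocked at fork node TestScore ∈ conditioning set.
  P4: blocked at fork node TestScore ∈ conditioning set.
  P5: blocked at fork node TestScore ∈ conditioning set.
{TestScore} contains no descendant of Neighborhood and blocks every backdoor path.
No other singleton works — e.g. {ClassSize} leaves P4 open — so {TestScore} is the unique smallest valid adjustment set.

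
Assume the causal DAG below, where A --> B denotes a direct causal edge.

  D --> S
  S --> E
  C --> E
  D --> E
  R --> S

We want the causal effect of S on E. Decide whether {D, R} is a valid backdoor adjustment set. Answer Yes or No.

Yes

Backdoor paths from S to E (paths whose first edge points into S):
  P1: S <- D -> E
Condition 1 (no descendant of S in the set): holds — descendants of S are {E}; none are in {D, R}.
Condition 2 (every backdoor path blocked by {D, R}):
  P1: blocked at fork node D ∈ conditioning set.
{D, R} satisfies the backdoor criterion.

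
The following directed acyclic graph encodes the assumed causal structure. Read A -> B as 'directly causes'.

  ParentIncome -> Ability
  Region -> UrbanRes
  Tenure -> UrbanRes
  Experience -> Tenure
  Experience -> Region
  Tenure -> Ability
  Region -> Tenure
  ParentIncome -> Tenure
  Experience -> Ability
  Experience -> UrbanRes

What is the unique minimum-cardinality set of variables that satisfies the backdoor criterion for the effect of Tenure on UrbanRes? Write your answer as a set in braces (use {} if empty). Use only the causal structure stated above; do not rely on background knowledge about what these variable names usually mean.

{Experience, Region}

Variables eligible for adjustment (non-descendants of Tenure, excluding Tenure and UrbanRes): {Experience, ParentIncome, Region}.
Backdoor paths from Tenure to UrbanRes:
  P1: Tenure <- Experience -> Region -> UrbanRes
  P2: Tenure <- Experience -> UrbanRes
  P3: Tenure <- Region <- Experience -> UrbanRes
  P4: Tenure <- Region -> UrbanRes
  P5: Tenure <- ParentIncome -> Ability <- Experience -> Region -> UrbanRes
  P6: Tenure <- ParentIncome -> Ability <- Experience -> UrbanRes
The empty set is not sufficient: P1 (Tenure <- Experience -> Region -> UrbanRes) has no collider blocking it and no conditioned non-collider, so it is open.
Try {Experience, Region}:
  P1: blocked at fork node Experience ∈ conditioning set.
  P2: blocked at fork node Experience ∈ conditioning set.
  P3: blocked at chain node Region ∈ conditioning set.
  P4: blocked at fork node Region ∈ conditioning set.
  P5: blocked at collider Ability (neither it nor any descendant is in the conditioning set).
  P6: blocked at collider Ability (neither it nor any descendant is in the conditioning set).
{Experience, Region} contains no descendant of Tenure and blocks every backdoor path.
Every element of {Experience, Region} is needed (dropping Experience leaves P2 open; dropping Region leaves P4 open), so no proper subset is valid.
Among all size-2 subsets of the eligible variables, only {Experience, Region} blocks every backdoor path, so it is the unique smallest valid adjustment set.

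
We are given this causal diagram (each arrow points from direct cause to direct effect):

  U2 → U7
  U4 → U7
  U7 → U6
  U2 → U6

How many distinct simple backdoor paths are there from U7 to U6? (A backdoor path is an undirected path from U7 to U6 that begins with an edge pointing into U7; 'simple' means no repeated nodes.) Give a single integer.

A backdoor path from U7 to U6 is any simple undirected path whose first edge points into U7 (i.e. leaves U7 via a parent).
Parents of U7: {U2, U4}.
Enumerating:
  P1: U7 <- U2 -> U6
That exhausts the simple backdoor paths. Count: 1.

1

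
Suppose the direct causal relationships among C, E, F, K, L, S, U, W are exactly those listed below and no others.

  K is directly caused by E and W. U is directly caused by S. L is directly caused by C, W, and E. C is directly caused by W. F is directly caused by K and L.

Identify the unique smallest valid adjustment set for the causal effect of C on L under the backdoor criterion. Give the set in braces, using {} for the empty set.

Variables eligible for adjustment (non-descendants of C, excluding C and L): {E, K, S, U, W}.
Backdoor paths from C to L:
  P1: C <- W -> K <- E -> L
  P2: C <- W -> K -> F <- L
  P3: C <- W -> L
The empty set is not sufficient: P3 (C <- W -> L) has no collider blocking it and no conditioned non-collider, so it is open.
Try {W}:
  P1: blocked at fork node W ∈ conditioning set.
  P2: blocked at fork node W ∈ conditioning set.
  P3: blocked at fork node W ∈ conditioning set.
{W} contains no descendant of C and blocks every backdoor path.
No other singleton works — e.g. {E} leaves P3 open — so {W} is the unique smallest valid adjustment set.

{W}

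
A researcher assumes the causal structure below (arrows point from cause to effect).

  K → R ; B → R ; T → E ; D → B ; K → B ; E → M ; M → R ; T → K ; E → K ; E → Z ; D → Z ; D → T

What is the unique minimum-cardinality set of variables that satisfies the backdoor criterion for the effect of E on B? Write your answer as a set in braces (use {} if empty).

{T}

Variables eligible for adjustment (non-descendants of E, excluding E and B): {D, T}.
Backdoor paths from E to B:
  P1: E <- T <- D -> B
  P2: E <- T -> K -> B
  P3: E <- T -> K -> R <- B
The empty set is not sufficient: P1 (E <- T <- D -> B) has no collider blocking it and no conditioned non-collider, so it is open.
Try {T}:
  P1: blocked at chain node T ∈ conditioning set.
  P2: blocked at fork node T ∈ conditioning set.
  P3: blocked at fork node T ∈ conditioning set.
{T} contains no descendant of E and blocks every backdoor path.
No other singleton works — e.g. {D} leaves P2 open — so {T} is the unique smallest valid adjustment set.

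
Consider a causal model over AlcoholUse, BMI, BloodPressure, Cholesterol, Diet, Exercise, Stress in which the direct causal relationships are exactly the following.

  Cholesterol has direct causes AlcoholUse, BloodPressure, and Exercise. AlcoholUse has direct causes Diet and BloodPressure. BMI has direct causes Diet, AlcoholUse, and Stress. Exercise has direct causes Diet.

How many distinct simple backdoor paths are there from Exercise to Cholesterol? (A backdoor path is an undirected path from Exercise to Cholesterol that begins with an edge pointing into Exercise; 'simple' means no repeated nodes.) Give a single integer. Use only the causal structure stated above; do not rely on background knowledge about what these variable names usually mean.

A backdoor path from Exercise to Cholesterol is any simple undirected path whose first edge points into Exercise (i.e. leaves Exercise via a parent).
Parents of Exercise: {Diet}.
Enumerating:
  P1: Exercise <- Diet -> AlcoholUse <- BloodPressure -> Cholesterol
  P2: Exercise <- Diet -> AlcoholUse -> Cholesterol
  P3: Exercise <- Diet -> BMI <- AlcoholUse <- BloodPressure -> Cholesterol
  P4: Exercise <- Diet -> BMI <- AlcoholUse -> Cholesterol
That exhausts the simple backdoor paths. Count: 4.

4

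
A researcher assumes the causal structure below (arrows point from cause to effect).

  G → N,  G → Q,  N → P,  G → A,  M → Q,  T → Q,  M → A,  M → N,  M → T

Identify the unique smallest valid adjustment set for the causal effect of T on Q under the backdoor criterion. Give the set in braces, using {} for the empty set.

{M}

Variables eligible for adjustment (non-descendants of T, excluding T and Q): {A, G, M, N, P}.
Backdoor paths from T to Q:
  P1: T <- M -> N <- G -> Q
  P2: T <- M -> A <- G -> Q
  P3: T <- M -> Q
The empty set is not sufficient: P3 (T <- M -> Q) has no collider blocking it and no conditioned non-collider, so it is open.
Try {M}:
  P1: blocked at fork node M ∈ conditioning set.
  P2: blocked at fork node M ∈ conditioning set.
  P3: blocked at fork node M ∈ conditioning set.
{M} contains no descendant of T and blocks every backdoor path.
No other singleton works — e.g. {G} leaves P3 open — so {M} is the unique smallest valid adjustment set.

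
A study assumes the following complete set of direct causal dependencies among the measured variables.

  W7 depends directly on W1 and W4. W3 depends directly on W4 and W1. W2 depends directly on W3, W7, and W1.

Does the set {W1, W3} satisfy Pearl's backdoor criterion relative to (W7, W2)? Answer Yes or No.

Yes

Backdoor paths from W7 to W2 (paths whose first edge points into W7):
  P1: W7 <- W4 -> W3 <- W1 -> W2
  P2: W7 <- W4 -> W3 -> W2
  P3: W7 <- W1 -> W3 -> W2
  P4: W7 <- W1 -> W2
Condition 1 (no descendant of W7 in the set): holds — descendants of W7 are {W2}; none are in {W1, W3}.
Condition 2 (every backdoor path blocked by {W1, W3}):
  P1: blocked at fork node W1 ∈ conditioning set.
  P2: blocked at chain node W3 ∈ conditioning set.
  P3: blocked at fork node W1 ∈ conditioning set.
  P4: blocked at fork node W1 ∈ conditioning set.
{W1, W3} satisfies the backdoor criterion.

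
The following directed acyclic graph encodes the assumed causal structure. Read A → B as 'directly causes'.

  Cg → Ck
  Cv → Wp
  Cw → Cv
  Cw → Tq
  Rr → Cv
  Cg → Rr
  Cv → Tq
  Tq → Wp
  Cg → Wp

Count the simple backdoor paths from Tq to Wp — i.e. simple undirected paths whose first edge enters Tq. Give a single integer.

A backdoor path from Tq to Wp is any simple undirected path whose first edge points into Tq (i.e. leaves Tq via a parent).
Parents of Tq: {Cv, Cw}.
Enumerating:
  P1: Tq <- Cw -> Cv <- Rr <- Cg -> Wp
  P2: Tq <- Cw -> Cv -> Wp
  P3: Tq <- Cv <- Rr <- Cg -> Wp
  P4: Tq <- Cv -> Wp
That exhausts the simple backdoor paths. Count: 4.

4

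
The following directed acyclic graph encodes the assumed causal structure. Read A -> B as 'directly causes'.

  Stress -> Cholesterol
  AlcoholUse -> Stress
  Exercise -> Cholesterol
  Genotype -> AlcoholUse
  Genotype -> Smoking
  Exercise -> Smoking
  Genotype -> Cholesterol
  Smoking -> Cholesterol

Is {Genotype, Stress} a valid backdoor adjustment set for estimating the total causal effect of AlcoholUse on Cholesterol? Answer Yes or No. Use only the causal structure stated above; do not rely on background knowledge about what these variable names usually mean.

Backdoor paths from AlcoholUse to Cholesterol (paths whose first edge points into AlcoholUse):
  P1: AlcoholUse <- Genotype -> Smoking <- Exercise -> Cholesterol
  P2: AlcoholUse <- Genotype -> Smoking -> Cholesterol
  P3: AlcoholUse <- Genotype -> Cholesterol
Condition 1 (no descendant of AlcoholUse in the set): FAILS — Stress is a descendant of AlcoholUse.
Condition 2 (every backdoor path blocked by {Genotype, Stress}):
  P1: blocked at fork node Genotype ∈ conditioning set.
  P2: blocked at fork node Genotype ∈ conditioning set.
  P3: blocked at fork node Genotype ∈ conditioning set.
{Genotype, Stress} does not satisfy the backdoor criterion.

No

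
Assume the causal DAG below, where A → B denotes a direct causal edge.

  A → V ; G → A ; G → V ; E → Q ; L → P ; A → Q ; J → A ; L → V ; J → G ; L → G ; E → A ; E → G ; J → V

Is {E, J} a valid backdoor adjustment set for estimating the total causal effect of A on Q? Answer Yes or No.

Yes

Backdoor paths from A to Q (paths whose first edge points into A):
  P1: A <- E -> Q
  P2: A <- J -> G <- E -> Q
  P3: A <- J -> V <- L -> G <- E -> Q
  P4: A <- J -> V <- G <- E -> Q
  P5: A <- G <- E -> Q
Condition 1 (no descendant of A in the set): holds — descendants of A are {Q, V}; none are in {E, J}.
Condition 2 (every backdoor path blocked by {E, J}):
  P1: blocked at fork node E ∈ conditioning set.
  P2: blocked at fork node J ∈ conditioning set.
  P3: blocked at fork node J ∈ conditioning set.
  P4: blocked at fork node J ∈ conditioning set.
  P5: blocked at fork node E ∈ conditioning set.
{E, J} satisfies the backdoor criterion.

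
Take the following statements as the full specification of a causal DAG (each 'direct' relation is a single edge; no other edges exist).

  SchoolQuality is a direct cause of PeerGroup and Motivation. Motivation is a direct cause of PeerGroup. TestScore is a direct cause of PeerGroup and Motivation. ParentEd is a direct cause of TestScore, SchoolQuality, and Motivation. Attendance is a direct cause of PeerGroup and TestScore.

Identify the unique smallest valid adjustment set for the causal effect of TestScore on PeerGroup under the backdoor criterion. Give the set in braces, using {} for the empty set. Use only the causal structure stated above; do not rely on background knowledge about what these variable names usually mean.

Variables eligible for adjustment (non-descendants of TestScore, excluding TestScore and PeerGroup): {Attendance, ParentEd, SchoolQuality}.
Backdoor paths from TestScore to PeerGroup:
  P1: TestScore <- ParentEd -> SchoolQuality -> Motivation -> PeerGroup
  P2: TestScore <- ParentEd -> SchoolQuality -> PeerGroup
  P3: TestScore <- ParentEd -> Motivation <- SchoolQuality -> PeerGroup
  P4: TestScore <- ParentEd -> Motivation -> PeerGroup
  P5: TestScore <- Attendance -> PeerGroup
The empty set is not sufficient: P1 (TestScore <- ParentEd -> SchoolQuality -> Motivation -> PeerGroup) has no collider blocking it and no conditioned non-collider, so it is open.
Try {Attendance, ParentEd}:
  P1: blocked at fork node ParentEd ∈ conditioning set.
  P2: blocked at fork node ParentEd ∈ conditioning set.
  P3: blocked at fork node ParentEd ∈ conditioning set.
  P4: blocked at fork node ParentEd ∈ conditioning set.
  P5: blocked at fork node Attendance ∈ conditioning set.
{Attendance, ParentEd} contains no descendant of TestScore and blocks every backdoor path.
Every element of {Attendance, ParentEd} is needed (dropping Attendance leaves P5 open; dropping ParentEd leaves P1 open), so no proper subset is valid.
Among all size-2 subsets of the eligible variables, only {Attendance, ParentEd} blocks every backdoor path, so it is the unique smallest valid adjustment set.

{Attendance, ParentEd}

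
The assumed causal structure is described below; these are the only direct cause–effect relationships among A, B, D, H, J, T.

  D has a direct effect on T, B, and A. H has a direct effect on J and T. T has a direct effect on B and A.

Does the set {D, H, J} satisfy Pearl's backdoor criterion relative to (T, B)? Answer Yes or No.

Yes

Backdoor paths from T to B (paths whose first edge points into T):
  P1: T <- D -> B
Condition 1 (no descendant of T in the set): holds — descendants of T are {A, B}; none are in {D, H, J}.
Condition 2 (every backdoor path blocked by {D, H, J}):
  P1: blocked at fork node D ∈ conditioning set.
{D, H, J} satisfies the backdoor criterion.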